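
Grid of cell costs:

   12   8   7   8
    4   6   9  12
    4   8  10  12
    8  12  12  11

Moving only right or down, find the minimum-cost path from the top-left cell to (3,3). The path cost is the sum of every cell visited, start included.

Cheapest: [0,0] -> [1,0] -> [2,0] -> [2,1] -> [2,2] -> [2,3] -> [3,3]
  12 + 4 + 4 + 8 + 10 + 12 + 11 = 61
For comparison, the top-then-right route costs 70.

61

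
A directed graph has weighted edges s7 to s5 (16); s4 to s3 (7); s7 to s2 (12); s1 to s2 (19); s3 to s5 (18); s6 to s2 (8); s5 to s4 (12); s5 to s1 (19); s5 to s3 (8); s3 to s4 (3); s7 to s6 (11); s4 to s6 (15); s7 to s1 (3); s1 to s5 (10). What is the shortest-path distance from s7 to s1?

3

Candidate routes:
s7 -> s1: 3
s7 -> s5 -> s1: 16 + 19 = 35
Best route has total 3.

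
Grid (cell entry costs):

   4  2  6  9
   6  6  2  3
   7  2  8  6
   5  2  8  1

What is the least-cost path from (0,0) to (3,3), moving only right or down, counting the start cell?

Path (0,0)→(0,1)→(0,2)→(1,2)→(1,3)→(2,3)→(3,3): 4 + 2 + 6 + 2 + 3 + 6 + 1 = 24.
For comparison, the top-then-right route costs 31.

24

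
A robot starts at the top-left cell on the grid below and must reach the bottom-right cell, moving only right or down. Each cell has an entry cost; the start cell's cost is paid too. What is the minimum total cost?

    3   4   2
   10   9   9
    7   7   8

Take [0,0]→[0,1]→[0,2]→[1,2]→[2,2] for a total of 3 + 4 + 2 + 9 + 8 = 26.

26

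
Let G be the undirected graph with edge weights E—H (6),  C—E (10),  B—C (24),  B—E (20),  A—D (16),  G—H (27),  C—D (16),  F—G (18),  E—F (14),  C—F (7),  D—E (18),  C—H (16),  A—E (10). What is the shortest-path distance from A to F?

A few of the A→F routes:
A → D → C → F: 16 + 16 + 7 = 39
A → E → C → F: 10 + 10 + 7 = 27
A → E → F: 10 + 14 = 24
A → E → H → C → F: 10 + 6 + 16 + 7 = 39
A → D → E → F: 16 + 18 + 14 = 48
Best route has total 24.

24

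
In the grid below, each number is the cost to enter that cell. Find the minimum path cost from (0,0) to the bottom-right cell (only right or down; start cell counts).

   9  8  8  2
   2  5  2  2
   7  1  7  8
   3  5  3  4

29

Path [0,0] → [1,0] → [1,1] → [2,1] → [3,1] → [3,2] → [3,3]: 9 + 2 + 5 + 1 + 5 + 3 + 4 = 29.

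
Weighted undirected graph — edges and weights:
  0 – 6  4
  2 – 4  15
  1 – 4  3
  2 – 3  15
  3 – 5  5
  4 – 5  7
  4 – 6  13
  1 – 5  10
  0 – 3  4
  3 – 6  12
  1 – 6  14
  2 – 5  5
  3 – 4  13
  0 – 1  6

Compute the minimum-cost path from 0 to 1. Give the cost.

6

A few of the 0→1 routes:
0 -> 1: 6
0 -> 3 -> 5 -> 4 -> 1: 4 + 5 + 7 + 3 = 19
0 -> 6 -> 1: 4 + 14 = 18
The minimum is 6.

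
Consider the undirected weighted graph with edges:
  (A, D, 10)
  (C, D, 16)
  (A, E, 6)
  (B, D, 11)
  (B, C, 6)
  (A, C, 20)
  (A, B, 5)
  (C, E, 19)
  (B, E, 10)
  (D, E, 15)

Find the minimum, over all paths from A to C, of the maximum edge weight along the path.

A few of the A→C routes:
A-D-B-C: max(10, 11, 6) = 11
A-D-E-B-C: max(10, 15, 10, 6) = 15
A-E-D-B-C: max(6, 15, 11, 6) = 15
A-E-B-C: max(6, 10, 6) = 10
A-B-C: max(5, 6) = 6
Best route has worst link 6.

6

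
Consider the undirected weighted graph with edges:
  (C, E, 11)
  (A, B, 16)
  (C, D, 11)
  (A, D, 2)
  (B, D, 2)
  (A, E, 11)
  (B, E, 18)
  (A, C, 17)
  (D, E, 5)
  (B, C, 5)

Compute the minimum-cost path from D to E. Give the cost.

Checking several routes:
D - E: 5
D - A - E: 2 + 11 = 13
D - B - C - E: 2 + 5 + 11 = 18
Best route has total 5.

5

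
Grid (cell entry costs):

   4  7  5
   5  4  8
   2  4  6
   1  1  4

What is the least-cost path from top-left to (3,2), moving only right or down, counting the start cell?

17

Path [0,0]→[1,0]→[2,0]→[3,0]→[3,1]→[3,2]: 4 + 5 + 2 + 1 + 1 + 4 = 17.
(Top row then right column would cost 34.)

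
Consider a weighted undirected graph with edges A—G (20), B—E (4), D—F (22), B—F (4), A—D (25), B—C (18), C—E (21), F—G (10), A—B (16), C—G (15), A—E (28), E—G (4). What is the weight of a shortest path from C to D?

Checking several routes:
C - B - F - D: 18 + 4 + 22 = 44
C - G - E - B - F - D: 15 + 4 + 4 + 4 + 22 = 49
C - G - F - D: 15 + 10 + 22 = 47
Shortest: 44.

44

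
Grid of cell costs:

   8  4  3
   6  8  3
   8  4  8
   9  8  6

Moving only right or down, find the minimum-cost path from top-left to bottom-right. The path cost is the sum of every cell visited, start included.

32

Cheapest: r0c0 -> r0c1 -> r0c2 -> r1c2 -> r2c2 -> r3c2
  8 + 4 + 3 + 3 + 8 + 6 = 32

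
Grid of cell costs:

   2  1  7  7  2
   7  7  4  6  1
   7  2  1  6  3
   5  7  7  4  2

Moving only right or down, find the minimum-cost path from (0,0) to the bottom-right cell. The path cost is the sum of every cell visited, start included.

24

Best path: [0,0]→[0,1]→[1,1]→[2,1]→[2,2]→[2,3]→[2,4]→[3,4]
Cost: 2 + 1 + 7 + 2 + 1 + 6 + 3 + 2 = 24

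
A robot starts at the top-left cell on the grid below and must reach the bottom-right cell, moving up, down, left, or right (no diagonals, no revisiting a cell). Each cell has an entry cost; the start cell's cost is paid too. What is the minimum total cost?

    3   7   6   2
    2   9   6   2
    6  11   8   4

24

Best path: [0,0] → [0,1] → [0,2] → [0,3] → [1,3] → [2,3]
Cost: 3 + 7 + 6 + 2 + 2 + 4 = 24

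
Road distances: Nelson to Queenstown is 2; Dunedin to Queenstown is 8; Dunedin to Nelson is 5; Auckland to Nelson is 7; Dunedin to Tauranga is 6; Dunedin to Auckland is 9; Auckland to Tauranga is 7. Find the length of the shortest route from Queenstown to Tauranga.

13

Some routes from Queenstown to Tauranga:
Queenstown-Dunedin-Tauranga: 8 + 6 = 14
Queenstown-Dunedin-Auckland-Tauranga: 8 + 9 + 7 = 24
Queenstown-Nelson-Auckland-Tauranga: 2 + 7 + 7 = 16
Queenstown-Nelson-Dunedin-Auckland-Tauranga: 2 + 5 + 9 + 7 = 23
Queenstown-Nelson-Dunedin-Tauranga: 2 + 5 + 6 = 13
Queenstown-Nelson-Auckland-Dunedin-Tauranga: 2 + 7 + 9 + 6 = 24
Shortest: 13.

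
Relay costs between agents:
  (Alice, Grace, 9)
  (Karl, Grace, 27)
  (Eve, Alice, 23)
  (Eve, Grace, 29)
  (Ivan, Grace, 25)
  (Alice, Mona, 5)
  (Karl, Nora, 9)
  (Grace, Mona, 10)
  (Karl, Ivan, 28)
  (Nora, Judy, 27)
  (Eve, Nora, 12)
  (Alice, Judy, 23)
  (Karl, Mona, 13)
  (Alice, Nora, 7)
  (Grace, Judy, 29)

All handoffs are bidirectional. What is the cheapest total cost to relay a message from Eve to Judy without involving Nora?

46

Checking several routes:
Eve - Alice - Judy: 23 + 23 = 46
Eve - Grace - Mona - Alice - Judy: 29 + 10 + 5 + 23 = 67
Eve - Alice - Grace - Judy: 23 + 9 + 29 = 61
Eve - Grace - Judy: 29 + 29 = 58
Eve - Grace - Alice - Judy: 29 + 9 + 23 = 61
Eve - Alice - Mona - Grace - Judy: 23 + 5 + 10 + 29 = 67
The minimum is 46.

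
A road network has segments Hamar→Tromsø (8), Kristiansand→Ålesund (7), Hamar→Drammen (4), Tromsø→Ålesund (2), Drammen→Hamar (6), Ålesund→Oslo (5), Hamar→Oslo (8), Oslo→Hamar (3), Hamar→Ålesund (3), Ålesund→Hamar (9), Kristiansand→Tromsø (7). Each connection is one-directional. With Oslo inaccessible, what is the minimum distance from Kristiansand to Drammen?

20

Routes from Kristiansand to Drammen avoiding Oslo:
Kristiansand-Ålesund-Hamar-Drammen: 7 + 9 + 4 = 20
Kristiansand-Tromsø-Ålesund-Hamar-Drammen: 7 + 2 + 9 + 4 = 22
Best route has total 20 mi.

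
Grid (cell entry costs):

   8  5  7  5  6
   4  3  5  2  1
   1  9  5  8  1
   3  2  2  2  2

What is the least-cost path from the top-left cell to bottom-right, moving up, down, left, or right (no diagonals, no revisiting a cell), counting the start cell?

Cheapest: [0,0] [1,0] [2,0] [3,0] [3,1] [3,2] [3,3] [3,4]
  8 + 4 + 1 + 3 + 2 + 2 + 2 + 2 = 24

24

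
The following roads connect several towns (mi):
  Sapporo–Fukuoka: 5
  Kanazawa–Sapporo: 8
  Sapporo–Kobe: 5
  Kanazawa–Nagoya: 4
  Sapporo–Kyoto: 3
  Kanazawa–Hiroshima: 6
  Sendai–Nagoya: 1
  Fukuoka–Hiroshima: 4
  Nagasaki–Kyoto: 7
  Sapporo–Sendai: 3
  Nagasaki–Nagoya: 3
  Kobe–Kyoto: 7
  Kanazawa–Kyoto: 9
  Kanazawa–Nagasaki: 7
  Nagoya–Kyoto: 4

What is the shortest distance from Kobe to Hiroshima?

Checking several routes:
Kobe→Kyoto→Sapporo→Fukuoka→Hiroshima: 7 + 3 + 5 + 4 = 19
Kobe→Sapporo→Kanazawa→Hiroshima: 5 + 8 + 6 = 19
Kobe→Kyoto→Nagoya→Kanazawa→Hiroshima: 7 + 4 + 4 + 6 = 21
Kobe→Kyoto→Kanazawa→Hiroshima: 7 + 9 + 6 = 22
Kobe→Sapporo→Fukuoka→Hiroshima: 5 + 5 + 4 = 14
Kobe→Sapporo→Sendai→Nagoya→Kanazawa→Hiroshima: 5 + 3 + 1 + 4 + 6 = 19
The minimum is 14 mi.

14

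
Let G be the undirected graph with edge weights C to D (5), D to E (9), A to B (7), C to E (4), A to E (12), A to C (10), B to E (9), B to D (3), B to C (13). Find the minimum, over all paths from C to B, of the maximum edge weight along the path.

5

A few of the C→B routes:
C -> E -> B: max(4, 9) = 9
C -> D -> B: max(5, 3) = 5
C -> D -> E -> B: max(5, 9, 9) = 9
Smallest bottleneck: 5.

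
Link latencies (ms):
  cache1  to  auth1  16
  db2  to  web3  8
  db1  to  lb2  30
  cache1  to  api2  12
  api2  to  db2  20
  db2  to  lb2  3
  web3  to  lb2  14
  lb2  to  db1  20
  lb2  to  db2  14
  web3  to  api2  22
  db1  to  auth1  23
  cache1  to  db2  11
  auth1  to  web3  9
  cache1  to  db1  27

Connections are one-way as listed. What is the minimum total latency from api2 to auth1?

66

Candidate routes:
api2 - db2 - web3 - lb2 - db1 - auth1: 20 + 8 + 14 + 20 + 23 = 85
api2 - db2 - lb2 - db1 - auth1: 20 + 3 + 20 + 23 = 66
The minimum is 66 ms.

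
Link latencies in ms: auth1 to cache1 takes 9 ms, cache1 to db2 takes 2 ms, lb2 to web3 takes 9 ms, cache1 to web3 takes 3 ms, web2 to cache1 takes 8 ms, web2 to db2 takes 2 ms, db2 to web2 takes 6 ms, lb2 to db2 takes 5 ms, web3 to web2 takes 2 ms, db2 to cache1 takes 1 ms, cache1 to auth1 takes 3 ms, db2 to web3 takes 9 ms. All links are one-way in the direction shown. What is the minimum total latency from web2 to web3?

6

A few of the web2→web3 routes:
web2 - db2 - web3: 2 + 9 = 11
web2 - db2 - cache1 - web3: 2 + 1 + 3 = 6
web2 - cache1 - web3: 8 + 3 = 11
Best route has total 6 ms.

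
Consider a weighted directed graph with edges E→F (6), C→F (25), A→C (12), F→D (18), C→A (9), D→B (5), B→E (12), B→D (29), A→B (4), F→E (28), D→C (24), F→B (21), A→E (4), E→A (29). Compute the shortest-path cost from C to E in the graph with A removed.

Candidate routes:
C→F→D→B→E: 25 + 18 + 5 + 12 = 60
C→F→B→E: 25 + 21 + 12 = 58
C→F→E: 25 + 28 = 53
Best route has total 53.

53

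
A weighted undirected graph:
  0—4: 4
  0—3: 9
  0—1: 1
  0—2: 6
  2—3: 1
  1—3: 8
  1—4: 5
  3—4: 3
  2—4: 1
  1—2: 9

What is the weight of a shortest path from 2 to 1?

6

Some routes from 2 to 1:
2 → 4 → 0 → 1: 1 + 4 + 1 = 6
2 → 0 → 1: 6 + 1 = 7
2 → 4 → 1: 1 + 5 = 6
2 → 1: 9
Shortest: 6.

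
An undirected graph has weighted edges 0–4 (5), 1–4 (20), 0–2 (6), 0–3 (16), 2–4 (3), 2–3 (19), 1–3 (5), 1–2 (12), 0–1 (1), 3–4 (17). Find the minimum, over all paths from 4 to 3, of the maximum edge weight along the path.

Some routes from 4 to 3:
4→2→0→1→3: max(3, 6, 1, 5) = 6
4→0→2→1→3: max(5, 6, 12, 5) = 12
4→0→1→3: max(5, 1, 5) = 5
4→2→1→3: max(3, 12, 5) = 12
Smallest bottleneck: 5.

5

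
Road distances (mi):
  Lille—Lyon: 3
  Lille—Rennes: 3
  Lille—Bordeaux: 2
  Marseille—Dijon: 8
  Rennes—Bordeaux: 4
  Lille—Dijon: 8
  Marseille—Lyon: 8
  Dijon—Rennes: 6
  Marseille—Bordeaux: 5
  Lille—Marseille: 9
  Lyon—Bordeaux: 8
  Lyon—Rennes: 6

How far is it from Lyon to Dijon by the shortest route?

11

Comparing a few candidate routes:
Lyon -> Rennes -> Dijon: 6 + 6 = 12
Lyon -> Lille -> Bordeaux -> Rennes -> Dijon: 3 + 2 + 4 + 6 = 15
Lyon -> Marseille -> Dijon: 8 + 8 = 16
Lyon -> Lille -> Dijon: 3 + 8 = 11
Lyon -> Lille -> Rennes -> Dijon: 3 + 3 + 6 = 12
The minimum is 11 mi.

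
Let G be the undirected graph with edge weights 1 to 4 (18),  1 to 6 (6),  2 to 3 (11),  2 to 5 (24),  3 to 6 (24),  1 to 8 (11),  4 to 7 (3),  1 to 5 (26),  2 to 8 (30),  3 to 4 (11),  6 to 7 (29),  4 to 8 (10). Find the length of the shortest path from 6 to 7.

27

Comparing a few candidate routes:
6 - 3 - 4 - 7: 24 + 11 + 3 = 38
6 - 1 - 4 - 7: 6 + 18 + 3 = 27
6 - 1 - 8 - 4 - 7: 6 + 11 + 10 + 3 = 30
6 - 7: 29
The minimum is 27.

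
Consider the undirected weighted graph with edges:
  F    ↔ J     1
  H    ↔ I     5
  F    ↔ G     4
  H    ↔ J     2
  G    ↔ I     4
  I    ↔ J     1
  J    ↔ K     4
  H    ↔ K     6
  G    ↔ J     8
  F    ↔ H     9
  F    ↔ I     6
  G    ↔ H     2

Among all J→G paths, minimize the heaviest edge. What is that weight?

2

Comparing a few candidate routes:
J → H → G: max(2, 2) = 2
J → I → G: max(1, 4) = 4
J → I → H → G: max(1, 5, 2) = 5
J → F → G: max(1, 4) = 4
Smallest bottleneck: 2.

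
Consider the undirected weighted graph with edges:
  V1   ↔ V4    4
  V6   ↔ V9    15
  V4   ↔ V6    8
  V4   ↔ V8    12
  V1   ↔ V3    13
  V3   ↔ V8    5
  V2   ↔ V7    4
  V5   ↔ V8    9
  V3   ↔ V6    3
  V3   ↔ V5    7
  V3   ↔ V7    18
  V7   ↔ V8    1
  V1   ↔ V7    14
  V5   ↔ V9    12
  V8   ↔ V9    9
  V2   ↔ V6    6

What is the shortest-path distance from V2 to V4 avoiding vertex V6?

A few of the V2→V4 routes:
V2 - V7 - V8 - V3 - V1 - V4: 4 + 1 + 5 + 13 + 4 = 27
V2 - V7 - V8 - V4: 4 + 1 + 12 = 17
V2 - V7 - V8 - V5 - V3 - V1 - V4: 4 + 1 + 9 + 7 + 13 + 4 = 38
V2 - V7 - V1 - V4: 4 + 14 + 4 = 22
Best route has total 17.

17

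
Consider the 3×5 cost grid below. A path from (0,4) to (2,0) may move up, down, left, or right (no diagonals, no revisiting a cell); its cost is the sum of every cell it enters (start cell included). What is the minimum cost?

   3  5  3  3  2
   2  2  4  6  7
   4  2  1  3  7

19

One optimal route is [0,4] -> [0,3] -> [0,2] -> [1,2] -> [2,2] -> [2,1] -> [2,0].
Its cost is 2 + 3 + 3 + 4 + 1 + 2 + 4 = 19.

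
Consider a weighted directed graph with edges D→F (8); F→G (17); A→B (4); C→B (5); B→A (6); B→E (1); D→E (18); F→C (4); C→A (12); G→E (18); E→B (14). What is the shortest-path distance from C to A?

Routes from C to A:
C→B→A: 5 + 6 = 11
C→A: 12
Best route has total 11.

11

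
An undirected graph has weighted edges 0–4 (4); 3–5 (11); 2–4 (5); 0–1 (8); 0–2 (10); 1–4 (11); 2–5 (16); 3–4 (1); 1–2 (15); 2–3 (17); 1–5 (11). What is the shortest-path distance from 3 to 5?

11

Checking several routes:
3 - 5: 11
3 - 4 - 2 - 5: 1 + 5 + 16 = 22
3 - 4 - 1 - 5: 1 + 11 + 11 = 23
Shortest: 11.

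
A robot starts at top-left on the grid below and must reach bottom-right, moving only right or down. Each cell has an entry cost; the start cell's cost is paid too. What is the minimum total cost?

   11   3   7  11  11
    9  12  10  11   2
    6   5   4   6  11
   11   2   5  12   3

53

One optimal route is [0,0] [0,1] [1,1] [2,1] [3,1] [3,2] [3,3] [3,4].
Its cost is 11 + 3 + 12 + 5 + 2 + 5 + 12 + 3 = 53.
(Top row then right column would cost 59.)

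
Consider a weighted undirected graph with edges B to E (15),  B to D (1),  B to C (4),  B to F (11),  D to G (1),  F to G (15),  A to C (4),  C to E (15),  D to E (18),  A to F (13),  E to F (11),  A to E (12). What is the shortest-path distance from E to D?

Comparing a few candidate routes:
E → C → B → D: 15 + 4 + 1 = 20
E → A → C → B → D: 12 + 4 + 4 + 1 = 21
E → F → B → D: 11 + 11 + 1 = 23
E → B → D: 15 + 1 = 16
E → D: 18
Shortest: 16.

16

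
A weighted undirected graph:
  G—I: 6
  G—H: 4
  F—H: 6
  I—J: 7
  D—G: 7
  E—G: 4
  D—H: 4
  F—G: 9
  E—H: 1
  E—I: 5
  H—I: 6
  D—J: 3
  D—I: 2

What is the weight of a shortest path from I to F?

12

Some routes from I to F:
I→E→H→F: 5 + 1 + 6 = 12
I→D→H→F: 2 + 4 + 6 = 12
I→G→F: 6 + 9 = 15
I→G→H→F: 6 + 4 + 6 = 16
I→H→F: 6 + 6 = 12
Best route has total 12.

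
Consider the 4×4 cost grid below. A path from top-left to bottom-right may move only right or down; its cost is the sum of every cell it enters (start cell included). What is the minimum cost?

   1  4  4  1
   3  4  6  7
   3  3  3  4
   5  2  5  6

23

One optimal route is [0,0]→[1,0]→[2,0]→[2,1]→[2,2]→[2,3]→[3,3].
Its cost is 1 + 3 + 3 + 3 + 3 + 4 + 6 = 23.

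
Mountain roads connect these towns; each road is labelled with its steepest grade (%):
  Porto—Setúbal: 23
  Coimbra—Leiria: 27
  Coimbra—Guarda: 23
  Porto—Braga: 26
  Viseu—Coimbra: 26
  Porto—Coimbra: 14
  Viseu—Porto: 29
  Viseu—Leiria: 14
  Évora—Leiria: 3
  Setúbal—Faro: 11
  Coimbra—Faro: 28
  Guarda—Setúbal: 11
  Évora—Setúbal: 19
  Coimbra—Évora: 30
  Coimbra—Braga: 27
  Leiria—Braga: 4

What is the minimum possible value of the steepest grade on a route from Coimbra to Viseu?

23

A few of the Coimbra→Viseu routes:
Coimbra -> Guarda -> Setúbal -> Évora -> Leiria -> Viseu: max(23, 11, 19, 3, 14) = 23
Coimbra -> Porto -> Setúbal -> Évora -> Leiria -> Viseu: max(14, 23, 19, 3, 14) = 23
Coimbra -> Porto -> Braga -> Leiria -> Viseu: max(14, 26, 4, 14) = 26
Smallest bottleneck: 23%.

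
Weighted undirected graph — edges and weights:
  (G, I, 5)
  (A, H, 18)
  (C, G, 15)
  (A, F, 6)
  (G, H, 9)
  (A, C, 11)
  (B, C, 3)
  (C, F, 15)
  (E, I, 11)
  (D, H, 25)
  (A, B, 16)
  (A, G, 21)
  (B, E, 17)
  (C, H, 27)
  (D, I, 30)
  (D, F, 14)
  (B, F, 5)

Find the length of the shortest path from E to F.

22

A few of the E→F routes:
E → B → C → A → F: 17 + 3 + 11 + 6 = 37
E → B → C → F: 17 + 3 + 15 = 35
E → B → A → F: 17 + 16 + 6 = 39
E → B → F: 17 + 5 = 22
E → I → G → A → F: 11 + 5 + 21 + 6 = 43
E → I → G → C → B → F: 11 + 5 + 15 + 3 + 5 = 39
Shortest: 22.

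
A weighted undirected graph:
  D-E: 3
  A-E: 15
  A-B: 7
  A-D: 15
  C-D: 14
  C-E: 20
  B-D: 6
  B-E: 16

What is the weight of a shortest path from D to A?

Comparing a few candidate routes:
D → A: 15
D → B → A: 6 + 7 = 13
D → E → A: 3 + 15 = 18
Shortest: 13.

13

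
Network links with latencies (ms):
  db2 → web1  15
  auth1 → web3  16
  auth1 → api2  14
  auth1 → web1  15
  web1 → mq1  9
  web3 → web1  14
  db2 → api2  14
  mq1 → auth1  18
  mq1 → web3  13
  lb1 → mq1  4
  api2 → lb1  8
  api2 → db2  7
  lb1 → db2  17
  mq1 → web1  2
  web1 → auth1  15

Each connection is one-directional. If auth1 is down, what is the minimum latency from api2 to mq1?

12

Candidate routes:
api2-lb1-db2-web1-mq1: 8 + 17 + 15 + 9 = 49
api2-lb1-mq1: 8 + 4 = 12
api2-db2-web1-mq1: 7 + 15 + 9 = 31
Best route has total 12 ms.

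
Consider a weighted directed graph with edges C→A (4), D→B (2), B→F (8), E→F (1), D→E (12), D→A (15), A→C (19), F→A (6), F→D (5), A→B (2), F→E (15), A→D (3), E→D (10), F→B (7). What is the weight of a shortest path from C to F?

Routes from C to F:
C-A-D-B-F: 4 + 3 + 2 + 8 = 17
C-A-B-F: 4 + 2 + 8 = 14
C-A-D-E-F: 4 + 3 + 12 + 1 = 20
The minimum is 14.

14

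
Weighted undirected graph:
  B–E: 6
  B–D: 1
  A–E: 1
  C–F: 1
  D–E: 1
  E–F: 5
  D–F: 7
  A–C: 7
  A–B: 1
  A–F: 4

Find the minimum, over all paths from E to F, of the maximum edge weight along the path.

4

A few of the E→F routes:
E -> D -> B -> A -> F: max(1, 1, 1, 4) = 4
E -> A -> F: max(1, 4) = 4
E -> F: max(5) = 5
E -> B -> A -> F: max(6, 1, 4) = 6
E -> D -> B -> A -> C -> F: max(1, 1, 1, 7, 1) = 7
Best route has worst link 4.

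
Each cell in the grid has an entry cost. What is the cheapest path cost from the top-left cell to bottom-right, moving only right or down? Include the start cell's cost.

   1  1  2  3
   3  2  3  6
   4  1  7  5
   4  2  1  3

11

Take [0,0] → [0,1] → [1,1] → [2,1] → [3,1] → [3,2] → [3,3] for a total of 1 + 1 + 2 + 1 + 2 + 1 + 3 = 11.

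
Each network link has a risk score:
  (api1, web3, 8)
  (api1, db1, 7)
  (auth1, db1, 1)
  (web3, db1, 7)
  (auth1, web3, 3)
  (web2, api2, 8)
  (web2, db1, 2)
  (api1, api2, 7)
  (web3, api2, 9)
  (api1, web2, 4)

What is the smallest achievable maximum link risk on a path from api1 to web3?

Some routes from api1 to web3:
api1 -> web2 -> db1 -> web3: max(4, 2, 7) = 7
api1 -> api2 -> web2 -> db1 -> web3: max(7, 8, 2, 7) = 8
api1 -> db1 -> web3: max(7, 7) = 7
api1 -> web2 -> db1 -> auth1 -> web3: max(4, 2, 1, 3) = 4
api1 -> api2 -> web2 -> db1 -> auth1 -> web3: max(7, 8, 2, 1, 3) = 8
api1 -> db1 -> auth1 -> web3: max(7, 1, 3) = 7
Smallest bottleneck: 4.

4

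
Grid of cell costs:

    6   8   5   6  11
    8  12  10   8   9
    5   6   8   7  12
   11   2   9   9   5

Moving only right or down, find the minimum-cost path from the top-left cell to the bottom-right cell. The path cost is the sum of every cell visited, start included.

Path [0,0] -> [1,0] -> [2,0] -> [2,1] -> [3,1] -> [3,2] -> [3,3] -> [3,4]: 6 + 8 + 5 + 6 + 2 + 9 + 9 + 5 = 50.
(Top row then right column would cost 62.)

50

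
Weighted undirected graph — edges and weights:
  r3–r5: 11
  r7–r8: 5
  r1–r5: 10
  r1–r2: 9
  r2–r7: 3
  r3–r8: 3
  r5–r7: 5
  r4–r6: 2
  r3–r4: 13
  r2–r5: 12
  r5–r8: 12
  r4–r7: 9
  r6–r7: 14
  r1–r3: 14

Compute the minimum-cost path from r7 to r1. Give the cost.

Comparing a few candidate routes:
r7 -> r2 -> r5 -> r1: 3 + 12 + 10 = 25
r7 -> r2 -> r1: 3 + 9 = 12
r7 -> r8 -> r3 -> r1: 5 + 3 + 14 = 22
r7 -> r8 -> r5 -> r1: 5 + 12 + 10 = 27
r7 -> r5 -> r2 -> r1: 5 + 12 + 9 = 26
r7 -> r5 -> r1: 5 + 10 = 15
Best route has total 12.

12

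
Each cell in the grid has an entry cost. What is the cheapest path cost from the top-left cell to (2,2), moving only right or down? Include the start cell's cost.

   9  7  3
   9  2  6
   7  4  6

28

Path (0,0) -> (0,1) -> (1,1) -> (2,1) -> (2,2): 9 + 7 + 2 + 4 + 6 = 28.
(Top row then right column would cost 31.)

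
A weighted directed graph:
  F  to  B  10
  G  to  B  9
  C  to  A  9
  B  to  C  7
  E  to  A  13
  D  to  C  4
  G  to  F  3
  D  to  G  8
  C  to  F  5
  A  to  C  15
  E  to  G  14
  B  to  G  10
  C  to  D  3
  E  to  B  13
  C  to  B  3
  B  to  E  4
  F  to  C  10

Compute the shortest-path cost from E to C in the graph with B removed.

Candidate routes:
E→G→F→C: 14 + 3 + 10 = 27
E→A→C: 13 + 15 = 28
The minimum is 27.

27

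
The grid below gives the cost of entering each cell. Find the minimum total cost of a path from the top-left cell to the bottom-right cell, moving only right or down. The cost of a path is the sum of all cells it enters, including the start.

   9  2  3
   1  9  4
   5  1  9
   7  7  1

Take [0,0] [1,0] [2,0] [2,1] [3,1] [3,2] for a total of 9 + 1 + 5 + 1 + 7 + 1 = 24.
For comparison, the top-then-right route costs 28.

24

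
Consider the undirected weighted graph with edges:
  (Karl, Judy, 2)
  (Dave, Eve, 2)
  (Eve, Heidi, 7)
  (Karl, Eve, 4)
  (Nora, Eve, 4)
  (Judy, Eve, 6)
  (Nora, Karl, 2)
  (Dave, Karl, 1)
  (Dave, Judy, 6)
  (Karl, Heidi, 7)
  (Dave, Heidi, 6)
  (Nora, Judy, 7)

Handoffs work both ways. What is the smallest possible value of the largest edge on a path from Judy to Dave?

2

Comparing a few candidate routes:
Judy→Dave: max(6) = 6
Judy→Karl→Eve→Dave: max(2, 4, 2) = 4
Judy→Karl→Nora→Eve→Dave: max(2, 2, 4, 2) = 4
Judy→Karl→Dave: max(2, 1) = 2
Smallest bottleneck: 2.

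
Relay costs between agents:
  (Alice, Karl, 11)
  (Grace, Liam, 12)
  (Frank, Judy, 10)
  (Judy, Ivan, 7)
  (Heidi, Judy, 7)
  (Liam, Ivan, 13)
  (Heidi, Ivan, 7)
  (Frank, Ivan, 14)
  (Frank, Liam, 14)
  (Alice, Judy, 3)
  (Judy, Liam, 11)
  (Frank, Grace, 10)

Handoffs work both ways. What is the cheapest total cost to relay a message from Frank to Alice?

Comparing a few candidate routes:
Frank - Judy - Alice: 10 + 3 = 13
Frank - Ivan - Judy - Alice: 14 + 7 + 3 = 24
Frank - Liam - Judy - Alice: 14 + 11 + 3 = 28
Shortest: 13.

13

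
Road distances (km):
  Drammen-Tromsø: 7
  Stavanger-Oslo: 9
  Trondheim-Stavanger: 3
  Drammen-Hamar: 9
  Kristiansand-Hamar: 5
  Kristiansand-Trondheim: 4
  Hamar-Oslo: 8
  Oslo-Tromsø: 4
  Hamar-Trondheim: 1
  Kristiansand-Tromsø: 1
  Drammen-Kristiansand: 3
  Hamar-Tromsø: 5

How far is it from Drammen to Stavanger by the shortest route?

Some routes from Drammen to Stavanger:
Drammen - Kristiansand - Tromsø - Hamar - Trondheim - Stavanger: 3 + 1 + 5 + 1 + 3 = 13
Drammen - Kristiansand - Hamar - Trondheim - Stavanger: 3 + 5 + 1 + 3 = 12
Drammen - Kristiansand - Trondheim - Stavanger: 3 + 4 + 3 = 10
Drammen - Hamar - Trondheim - Stavanger: 9 + 1 + 3 = 13
Shortest: 10 km.

10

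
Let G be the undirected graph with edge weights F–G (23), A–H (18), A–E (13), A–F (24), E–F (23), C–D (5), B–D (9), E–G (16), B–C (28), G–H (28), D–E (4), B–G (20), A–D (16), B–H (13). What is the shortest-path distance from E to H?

Checking several routes:
E→D→A→H: 4 + 16 + 18 = 38
E→A→H: 13 + 18 = 31
E→D→B→H: 4 + 9 + 13 = 26
Shortest: 26.

26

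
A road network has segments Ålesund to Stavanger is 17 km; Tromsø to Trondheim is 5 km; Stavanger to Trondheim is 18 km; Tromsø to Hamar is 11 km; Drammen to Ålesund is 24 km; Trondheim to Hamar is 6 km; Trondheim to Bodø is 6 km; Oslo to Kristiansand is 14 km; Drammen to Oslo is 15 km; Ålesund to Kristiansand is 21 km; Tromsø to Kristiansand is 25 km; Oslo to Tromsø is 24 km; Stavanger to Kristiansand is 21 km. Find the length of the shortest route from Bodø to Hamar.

12

Some routes from Bodø to Hamar:
Bodø-Trondheim-Stavanger-Ålesund-Kristiansand-Oslo-Tromsø-Hamar: 6 + 18 + 17 + 21 + 14 + 24 + 11 = 111
Bodø-Trondheim-Stavanger-Ålesund-Kristiansand-Tromsø-Hamar: 6 + 18 + 17 + 21 + 25 + 11 = 98
Bodø-Trondheim-Hamar: 6 + 6 = 12
Bodø-Trondheim-Stavanger-Kristiansand-Oslo-Tromsø-Hamar: 6 + 18 + 21 + 14 + 24 + 11 = 94
Bodø-Trondheim-Tromsø-Hamar: 6 + 5 + 11 = 22
Bodø-Trondheim-Stavanger-Kristiansand-Tromsø-Hamar: 6 + 18 + 21 + 25 + 11 = 81
Shortest: 12 km.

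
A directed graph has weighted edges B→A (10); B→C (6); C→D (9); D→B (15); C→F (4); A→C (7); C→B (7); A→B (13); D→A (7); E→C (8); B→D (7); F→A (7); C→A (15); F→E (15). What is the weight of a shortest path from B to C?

Routes from B to C:
B → A → C: 10 + 7 = 17
B → C: 6
B → D → A → C: 7 + 7 + 7 = 21
Shortest: 6.

6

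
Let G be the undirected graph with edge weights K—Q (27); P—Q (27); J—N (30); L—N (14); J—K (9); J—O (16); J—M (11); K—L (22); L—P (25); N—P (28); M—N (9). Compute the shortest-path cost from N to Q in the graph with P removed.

Paths from N to Q avoiding P:
N-J-K-Q: 30 + 9 + 27 = 66
N-L-K-Q: 14 + 22 + 27 = 63
N-M-J-K-Q: 9 + 11 + 9 + 27 = 56
Best route has total 56.

56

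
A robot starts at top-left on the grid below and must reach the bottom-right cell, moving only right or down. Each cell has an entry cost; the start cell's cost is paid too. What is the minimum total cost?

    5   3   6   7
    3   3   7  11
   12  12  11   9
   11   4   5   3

Best path: (0,0) (0,1) (1,1) (2,1) (3,1) (3,2) (3,3)
Cost: 5 + 3 + 3 + 12 + 4 + 5 + 3 = 35
(Top row then right column would cost 44.)

35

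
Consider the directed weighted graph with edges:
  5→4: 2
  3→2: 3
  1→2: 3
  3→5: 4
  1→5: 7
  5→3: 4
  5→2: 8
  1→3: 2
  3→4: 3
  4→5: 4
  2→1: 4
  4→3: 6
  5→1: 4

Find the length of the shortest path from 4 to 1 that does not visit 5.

Routes from 4 to 1 avoiding 5:
4 → 3 → 2 → 1: 6 + 3 + 4 = 13
Best route has total 13.

13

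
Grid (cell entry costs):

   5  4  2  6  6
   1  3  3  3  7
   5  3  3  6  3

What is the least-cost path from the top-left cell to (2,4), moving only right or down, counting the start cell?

Cheapest: r0c0 → r1c0 → r1c1 → r1c2 → r1c3 → r2c3 → r2c4
  5 + 1 + 3 + 3 + 3 + 6 + 3 = 24
For comparison, the top-then-right route costs 33.

24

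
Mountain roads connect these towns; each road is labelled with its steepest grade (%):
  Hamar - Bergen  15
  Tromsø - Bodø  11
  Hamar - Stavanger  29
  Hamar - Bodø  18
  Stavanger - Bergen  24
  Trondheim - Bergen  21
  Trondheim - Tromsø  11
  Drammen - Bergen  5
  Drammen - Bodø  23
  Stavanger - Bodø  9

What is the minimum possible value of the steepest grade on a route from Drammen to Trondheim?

18

Some routes from Drammen to Trondheim:
Drammen → Bodø → Hamar → Bergen → Trondheim: max(23, 18, 15, 21) = 23
Drammen → Bodø → Tromsø → Trondheim: max(23, 11, 11) = 23
Drammen → Bergen → Hamar → Bodø → Tromsø → Trondheim: max(5, 15, 18, 11, 11) = 18
Drammen → Bergen → Trondheim: max(5, 21) = 21
The minimum achievable maximum is 18%.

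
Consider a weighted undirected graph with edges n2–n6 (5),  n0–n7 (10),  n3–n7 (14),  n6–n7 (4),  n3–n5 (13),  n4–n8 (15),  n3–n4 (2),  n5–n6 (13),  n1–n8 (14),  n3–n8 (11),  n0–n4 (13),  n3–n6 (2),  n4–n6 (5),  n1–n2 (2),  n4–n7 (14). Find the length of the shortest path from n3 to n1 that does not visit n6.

25

Candidate routes:
n3→n8→n1: 11 + 14 = 25
n3→n7→n0→n4→n8→n1: 14 + 10 + 13 + 15 + 14 = 66
n3→n7→n4→n8→n1: 14 + 14 + 15 + 14 = 57
n3→n4→n8→n1: 2 + 15 + 14 = 31
Best route has total 25.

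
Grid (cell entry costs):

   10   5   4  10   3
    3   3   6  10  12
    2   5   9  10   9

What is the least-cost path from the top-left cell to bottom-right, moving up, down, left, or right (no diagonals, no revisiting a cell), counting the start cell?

One optimal route is r0c0 -> r1c0 -> r2c0 -> r2c1 -> r2c2 -> r2c3 -> r2c4.
Its cost is 10 + 3 + 2 + 5 + 9 + 10 + 9 = 48.

48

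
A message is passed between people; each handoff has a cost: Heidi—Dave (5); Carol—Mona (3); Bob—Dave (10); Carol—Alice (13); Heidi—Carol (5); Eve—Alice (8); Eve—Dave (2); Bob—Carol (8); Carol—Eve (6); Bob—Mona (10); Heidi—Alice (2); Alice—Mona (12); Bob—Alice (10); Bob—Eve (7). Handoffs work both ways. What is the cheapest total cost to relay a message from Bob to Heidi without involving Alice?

13

Some routes from Bob to Heidi avoiding Alice:
Bob -> Dave -> Heidi: 10 + 5 = 15
Bob -> Carol -> Heidi: 8 + 5 = 13
Bob -> Eve -> Dave -> Heidi: 7 + 2 + 5 = 14
Bob -> Eve -> Carol -> Heidi: 7 + 6 + 5 = 18
Best route has total 13.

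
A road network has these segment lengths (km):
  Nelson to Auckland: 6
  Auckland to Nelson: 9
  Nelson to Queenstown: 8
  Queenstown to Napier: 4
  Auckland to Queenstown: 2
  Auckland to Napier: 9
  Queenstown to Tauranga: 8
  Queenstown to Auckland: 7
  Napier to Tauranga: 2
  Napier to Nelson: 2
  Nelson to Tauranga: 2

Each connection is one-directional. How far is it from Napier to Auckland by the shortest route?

8

Paths from Napier to Auckland:
Napier → Nelson → Queenstown → Auckland: 2 + 8 + 7 = 17
Napier → Nelson → Auckland: 2 + 6 = 8
The minimum is 8 km.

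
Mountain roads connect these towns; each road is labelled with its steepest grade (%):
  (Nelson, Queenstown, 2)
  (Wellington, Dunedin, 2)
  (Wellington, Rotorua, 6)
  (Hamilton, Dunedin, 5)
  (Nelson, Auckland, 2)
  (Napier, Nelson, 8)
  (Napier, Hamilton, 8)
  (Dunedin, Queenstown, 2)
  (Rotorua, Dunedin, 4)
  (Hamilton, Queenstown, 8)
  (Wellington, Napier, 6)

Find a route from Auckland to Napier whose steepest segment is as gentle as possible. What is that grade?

Checking several routes:
Auckland → Nelson → Queenstown → Dunedin → Wellington → Napier: max(2, 2, 2, 2, 6) = 6
Auckland → Nelson → Queenstown → Hamilton → Dunedin → Rotorua → Wellington → Napier: max(2, 2, 8, 5, 4, 6, 6) = 8
Auckland → Nelson → Queenstown → Dunedin → Hamilton → Napier: max(2, 2, 2, 5, 8) = 8
Auckland → Nelson → Queenstown → Dunedin → Rotorua → Wellington → Napier: max(2, 2, 2, 4, 6, 6) = 6
The minimum achievable maximum is 6%.

6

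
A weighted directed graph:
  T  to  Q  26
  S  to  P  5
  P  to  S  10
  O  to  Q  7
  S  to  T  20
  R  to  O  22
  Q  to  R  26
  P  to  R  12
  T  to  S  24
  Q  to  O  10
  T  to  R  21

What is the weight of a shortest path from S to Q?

Candidate routes:
S→T→Q: 20 + 26 = 46
S→T→R→O→Q: 20 + 21 + 22 + 7 = 70
S→P→R→O→Q: 5 + 12 + 22 + 7 = 46
Shortest: 46.

46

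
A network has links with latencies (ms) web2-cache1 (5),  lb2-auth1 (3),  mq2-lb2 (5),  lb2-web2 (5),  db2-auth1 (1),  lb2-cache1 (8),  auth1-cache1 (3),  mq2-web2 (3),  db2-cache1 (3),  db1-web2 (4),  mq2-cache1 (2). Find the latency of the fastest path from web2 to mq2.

3

Comparing a few candidate routes:
web2 → lb2 → auth1 → cache1 → mq2: 5 + 3 + 3 + 2 = 13
web2 → mq2: 3
web2 → cache1 → mq2: 5 + 2 = 7
web2 → lb2 → mq2: 5 + 5 = 10
Best route has total 3 ms.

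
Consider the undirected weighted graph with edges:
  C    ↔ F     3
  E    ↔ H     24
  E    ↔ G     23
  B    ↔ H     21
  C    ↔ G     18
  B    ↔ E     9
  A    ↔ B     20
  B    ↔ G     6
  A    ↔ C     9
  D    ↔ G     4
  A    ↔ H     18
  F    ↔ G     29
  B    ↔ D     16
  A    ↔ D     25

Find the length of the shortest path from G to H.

27

Comparing a few candidate routes:
G - B - A - H: 6 + 20 + 18 = 44
G - B - H: 6 + 21 = 27
G - D - B - H: 4 + 16 + 21 = 41
G - B - E - H: 6 + 9 + 24 = 39
G - C - A - H: 18 + 9 + 18 = 45
Shortest: 27.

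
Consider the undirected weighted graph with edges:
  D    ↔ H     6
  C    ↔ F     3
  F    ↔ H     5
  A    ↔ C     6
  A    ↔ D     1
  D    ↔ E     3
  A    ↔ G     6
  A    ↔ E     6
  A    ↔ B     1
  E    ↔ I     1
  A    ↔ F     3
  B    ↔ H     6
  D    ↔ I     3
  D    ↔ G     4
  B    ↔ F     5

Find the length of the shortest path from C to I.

A few of the C→I routes:
C - F - B - A - D - I: 3 + 5 + 1 + 1 + 3 = 13
C - A - D - I: 6 + 1 + 3 = 10
C - F - A - D - E - I: 3 + 3 + 1 + 3 + 1 = 11
C - A - D - E - I: 6 + 1 + 3 + 1 = 11
C - F - A - D - I: 3 + 3 + 1 + 3 = 10
Best route has total 10.

10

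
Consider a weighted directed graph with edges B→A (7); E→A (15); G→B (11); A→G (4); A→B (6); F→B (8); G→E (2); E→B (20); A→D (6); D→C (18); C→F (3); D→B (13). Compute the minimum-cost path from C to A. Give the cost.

Routes from C to A:
C→F→B→A: 3 + 8 + 7 = 18
The minimum is 18.

18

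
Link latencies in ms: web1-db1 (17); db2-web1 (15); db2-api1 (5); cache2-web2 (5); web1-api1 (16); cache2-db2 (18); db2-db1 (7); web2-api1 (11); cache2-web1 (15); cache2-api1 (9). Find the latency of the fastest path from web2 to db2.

A few of the web2→db2 routes:
web2→cache2→api1→db2: 5 + 9 + 5 = 19
web2→cache2→db2: 5 + 18 = 23
web2→api1→db2: 11 + 5 = 16
The minimum is 16 ms.

16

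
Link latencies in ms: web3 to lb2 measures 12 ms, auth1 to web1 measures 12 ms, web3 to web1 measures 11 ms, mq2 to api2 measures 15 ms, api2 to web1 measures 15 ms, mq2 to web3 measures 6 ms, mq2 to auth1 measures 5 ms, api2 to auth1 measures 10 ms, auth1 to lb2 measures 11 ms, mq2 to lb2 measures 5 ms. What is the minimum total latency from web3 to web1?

11

Some routes from web3 to web1:
web3→web1: 11
web3→lb2→auth1→web1: 12 + 11 + 12 = 35
web3→mq2→lb2→auth1→web1: 6 + 5 + 11 + 12 = 34
web3→mq2→auth1→web1: 6 + 5 + 12 = 23
web3→mq2→auth1→api2→web1: 6 + 5 + 10 + 15 = 36
web3→lb2→mq2→auth1→web1: 12 + 5 + 5 + 12 = 34
The minimum is 11 ms.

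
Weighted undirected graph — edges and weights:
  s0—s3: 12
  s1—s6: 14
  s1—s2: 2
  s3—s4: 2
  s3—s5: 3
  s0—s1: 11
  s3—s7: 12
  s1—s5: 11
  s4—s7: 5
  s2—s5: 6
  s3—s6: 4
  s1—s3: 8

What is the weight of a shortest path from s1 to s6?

12

Paths from s1 to s6:
s1-s2-s5-s3-s6: 2 + 6 + 3 + 4 = 15
s1-s3-s6: 8 + 4 = 12
s1-s6: 14
s1-s0-s3-s6: 11 + 12 + 4 = 27
s1-s5-s3-s6: 11 + 3 + 4 = 18
The minimum is 12.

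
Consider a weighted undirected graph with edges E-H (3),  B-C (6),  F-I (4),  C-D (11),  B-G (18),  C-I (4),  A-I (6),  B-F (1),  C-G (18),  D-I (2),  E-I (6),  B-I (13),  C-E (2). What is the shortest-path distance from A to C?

Some routes from A to C:
A - I - E - C: 6 + 6 + 2 = 14
A - I - F - B - C: 6 + 4 + 1 + 6 = 17
A - I - C: 6 + 4 = 10
A - I - D - C: 6 + 2 + 11 = 19
The minimum is 10.

10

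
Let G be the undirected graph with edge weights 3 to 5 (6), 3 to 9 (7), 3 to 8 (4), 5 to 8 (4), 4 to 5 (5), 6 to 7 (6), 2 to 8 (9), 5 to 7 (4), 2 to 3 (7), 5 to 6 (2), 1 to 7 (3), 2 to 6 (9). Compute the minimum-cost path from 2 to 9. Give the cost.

A few of the 2→9 routes:
2-8-3-9: 9 + 4 + 7 = 20
2-6-5-3-9: 9 + 2 + 6 + 7 = 24
2-6-5-8-3-9: 9 + 2 + 4 + 4 + 7 = 26
2-3-9: 7 + 7 = 14
2-8-5-3-9: 9 + 4 + 6 + 7 = 26
The minimum is 14.

14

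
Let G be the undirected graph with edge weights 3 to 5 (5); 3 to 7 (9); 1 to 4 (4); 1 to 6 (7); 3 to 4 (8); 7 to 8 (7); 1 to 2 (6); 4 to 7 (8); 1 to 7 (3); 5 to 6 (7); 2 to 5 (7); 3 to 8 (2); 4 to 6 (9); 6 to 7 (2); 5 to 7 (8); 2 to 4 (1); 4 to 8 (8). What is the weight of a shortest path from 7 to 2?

8

Comparing a few candidate routes:
7→4→2: 8 + 1 = 9
7→6→4→2: 2 + 9 + 1 = 12
7→1→4→2: 3 + 4 + 1 = 8
7→1→2: 3 + 6 = 9
7→6→1→4→2: 2 + 7 + 4 + 1 = 14
Shortest: 8.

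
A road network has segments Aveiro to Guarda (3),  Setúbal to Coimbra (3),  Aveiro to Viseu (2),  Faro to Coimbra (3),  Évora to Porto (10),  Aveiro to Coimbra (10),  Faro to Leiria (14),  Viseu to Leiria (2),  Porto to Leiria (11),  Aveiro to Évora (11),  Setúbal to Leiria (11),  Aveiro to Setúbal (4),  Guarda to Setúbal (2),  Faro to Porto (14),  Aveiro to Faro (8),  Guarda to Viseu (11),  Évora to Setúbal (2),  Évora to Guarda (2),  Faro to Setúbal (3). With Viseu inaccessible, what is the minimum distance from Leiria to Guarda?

13

Comparing a few candidate routes:
Leiria → Faro → Setúbal → Guarda: 14 + 3 + 2 = 19
Leiria → Setúbal → Aveiro → Guarda: 11 + 4 + 3 = 18
Leiria → Setúbal → Évora → Guarda: 11 + 2 + 2 = 15
Leiria → Setúbal → Guarda: 11 + 2 = 13
The minimum is 13 km.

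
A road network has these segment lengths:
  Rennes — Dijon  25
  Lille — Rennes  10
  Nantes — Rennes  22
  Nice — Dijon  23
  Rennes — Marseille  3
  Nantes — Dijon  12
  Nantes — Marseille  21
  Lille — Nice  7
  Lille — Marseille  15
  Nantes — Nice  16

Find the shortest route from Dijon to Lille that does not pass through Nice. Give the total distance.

35

Some routes from Dijon to Lille avoiding Nice:
Dijon -> Rennes -> Marseille -> Lille: 25 + 3 + 15 = 43
Dijon -> Rennes -> Lille: 25 + 10 = 35
Dijon -> Nantes -> Rennes -> Lille: 12 + 22 + 10 = 44
Best route has total 35.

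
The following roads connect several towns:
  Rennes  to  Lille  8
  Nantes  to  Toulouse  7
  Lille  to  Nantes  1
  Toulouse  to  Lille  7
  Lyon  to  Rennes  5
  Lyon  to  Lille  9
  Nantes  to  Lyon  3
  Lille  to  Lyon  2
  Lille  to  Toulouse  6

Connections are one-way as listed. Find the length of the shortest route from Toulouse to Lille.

7

Routes from Toulouse to Lille:
Toulouse → Lille: 7
The minimum is 7.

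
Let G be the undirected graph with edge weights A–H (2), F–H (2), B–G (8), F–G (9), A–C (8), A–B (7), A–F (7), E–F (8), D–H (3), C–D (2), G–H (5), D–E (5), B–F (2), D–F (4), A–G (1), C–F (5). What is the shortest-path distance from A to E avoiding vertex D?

12

Checking several routes:
A → H → F → E: 2 + 2 + 8 = 12
A → F → E: 7 + 8 = 15
A → B → F → E: 7 + 2 + 8 = 17
A → G → H → F → E: 1 + 5 + 2 + 8 = 16
The minimum is 12.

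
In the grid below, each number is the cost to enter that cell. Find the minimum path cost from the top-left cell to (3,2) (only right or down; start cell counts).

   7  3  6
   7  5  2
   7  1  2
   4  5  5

23

Best path: (0,0) (0,1) (1,1) (2,1) (2,2) (3,2)
Cost: 7 + 3 + 5 + 1 + 2 + 5 = 23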